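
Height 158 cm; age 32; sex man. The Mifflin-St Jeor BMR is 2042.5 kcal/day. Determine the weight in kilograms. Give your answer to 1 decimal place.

121.0 kg

2042.5 = 10·W + 6.25(158) − 5(32) + 5
10·W = 2042.5 − 832.5 = 1210, so W = 121 kg.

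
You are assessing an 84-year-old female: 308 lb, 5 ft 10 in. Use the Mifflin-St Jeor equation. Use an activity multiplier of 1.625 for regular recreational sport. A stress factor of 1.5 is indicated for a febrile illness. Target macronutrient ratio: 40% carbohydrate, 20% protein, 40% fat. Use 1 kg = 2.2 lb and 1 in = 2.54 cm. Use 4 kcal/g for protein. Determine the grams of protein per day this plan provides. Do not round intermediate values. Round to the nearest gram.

235 g/day

Convert to metric: weight = 308 ÷ 2.2 = 140 kg; height = (5×12 + 10) × 2.54 = 70 × 2.54 = 177.8 cm.
Mifflin-St Jeor (female): BMR = 10(140) + 6.25(177.8) − 5(84) − 161 = 1400 + 1111.25 − 420 − 161 = 1930.25 kcal/day.
TEE = 1930.25 × 1.625 = 3136.6563 kcal/day.
With stress factor 1.5: 3136.6563 × 1.5 = 4704.9844 kcal/day.
Protein energy = 20% × 4704.9844 = 940.9969 kcal.
Protein = 940.9969 ÷ 4 kcal/g = 235.2492 g.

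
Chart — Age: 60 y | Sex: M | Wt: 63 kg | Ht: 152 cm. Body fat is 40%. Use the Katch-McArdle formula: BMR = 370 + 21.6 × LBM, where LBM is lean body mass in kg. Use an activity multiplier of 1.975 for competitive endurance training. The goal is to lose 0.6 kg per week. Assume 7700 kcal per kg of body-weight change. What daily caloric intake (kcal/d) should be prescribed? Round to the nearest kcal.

1683 kcal/d

LBM = 63 × (1 − 0.4) = 37.8 kg. Katch-McArdle: BMR = 370 + 21.6 × 37.8 = 1186.48 kcal/day.
TEE = 1186.48 × 1.975 = 2343.298 kcal/day.
Required daily deficit = 0.6 × 7700 ÷ 7 = 660 kcal/day.
Target intake = 2343.298 − 660 = 1683.298 kcal/day.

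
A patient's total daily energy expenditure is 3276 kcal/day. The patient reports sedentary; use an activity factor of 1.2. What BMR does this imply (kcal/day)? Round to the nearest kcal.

BMR = TEE ÷ activity factor = 3276 ÷ 1.2 = 2730 kcal/day.

2730 kcal/day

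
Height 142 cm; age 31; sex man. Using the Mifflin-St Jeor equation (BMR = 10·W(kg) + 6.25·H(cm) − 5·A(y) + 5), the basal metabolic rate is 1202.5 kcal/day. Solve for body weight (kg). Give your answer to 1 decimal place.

1202.5 = 10·W + 6.25(142) − 5(31) + 5
10·W = 1202.5 − 737.5 = 465, so W = 46.5 kg.

46.5 kg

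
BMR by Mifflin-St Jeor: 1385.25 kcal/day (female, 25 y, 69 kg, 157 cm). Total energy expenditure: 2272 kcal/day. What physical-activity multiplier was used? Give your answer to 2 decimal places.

Activity factor = TEE ÷ BMR = 2272 ÷ 1385.25 = 1.64.

1.64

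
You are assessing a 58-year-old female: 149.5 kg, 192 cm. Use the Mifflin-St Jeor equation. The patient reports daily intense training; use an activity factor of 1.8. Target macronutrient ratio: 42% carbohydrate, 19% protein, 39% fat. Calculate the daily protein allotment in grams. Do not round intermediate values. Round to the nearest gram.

Mifflin-St Jeor (female): BMR = 10(149.5) + 6.25(192) − 5(58) − 161 = 1495 + 1200 − 290 − 161 = 2244 kcal/day.
TEE = 2244 × 1.8 = 4039.2 kcal/day.
Protein energy = 19% × 4039.2 = 767.448 kcal.
Protein = 767.448 ÷ 4 kcal/g = 191.862 g.

192 g/day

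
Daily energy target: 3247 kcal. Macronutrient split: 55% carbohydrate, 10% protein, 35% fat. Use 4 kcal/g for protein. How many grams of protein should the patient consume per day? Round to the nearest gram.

Protein energy = 10% × 3247 = 324.7 kcal.
At 4 kcal/g: 324.7 ÷ 4 = 81.175 g.

81 g/day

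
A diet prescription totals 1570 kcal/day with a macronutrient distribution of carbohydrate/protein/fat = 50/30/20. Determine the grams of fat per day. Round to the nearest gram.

35 g/day

Fat energy = 20% × 1570 = 314 kcal.
At 9 kcal/g: 314 ÷ 9 = 34.8889 g.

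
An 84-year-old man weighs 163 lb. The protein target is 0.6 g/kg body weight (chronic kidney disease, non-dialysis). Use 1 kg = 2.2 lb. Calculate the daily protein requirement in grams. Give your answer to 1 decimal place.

44.5 g/day

Weight in kg = 163 ÷ 2.2 = 74.0909 kg.
Protein = 0.6 g/kg × 74.0909 kg = 44.4545 g/day.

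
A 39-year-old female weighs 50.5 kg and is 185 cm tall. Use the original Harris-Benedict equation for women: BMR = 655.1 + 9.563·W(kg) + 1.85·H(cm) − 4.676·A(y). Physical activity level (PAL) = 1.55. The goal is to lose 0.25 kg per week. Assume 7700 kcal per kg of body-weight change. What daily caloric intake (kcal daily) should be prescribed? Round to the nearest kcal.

Harris-Benedict: BMR = 655.1 + 9.563(50.5) + 1.85(185) − 4.676(39) = 1297.9175 kcal/day.
TEE = 1297.9175 × 1.55 = 2011.7721 kcal/day.
Required daily deficit = 0.25 × 7700 ÷ 7 = 275 kcal/day.
Target intake = 2011.7721 − 275 = 1736.7721 kcal/day.

1737 kcal daily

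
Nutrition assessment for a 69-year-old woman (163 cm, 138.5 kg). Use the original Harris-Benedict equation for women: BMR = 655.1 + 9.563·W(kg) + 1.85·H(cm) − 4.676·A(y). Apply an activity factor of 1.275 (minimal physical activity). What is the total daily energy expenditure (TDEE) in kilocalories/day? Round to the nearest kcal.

Harris-Benedict: BMR = 655.1 + 9.563(138.5) + 1.85(163) − 4.676(69) = 1958.4815 kcal/day.
TEE = BMR × activity factor = 1958.4815 × 1.275 = 2497.0639 kcal/day.

2497 kilocalories/day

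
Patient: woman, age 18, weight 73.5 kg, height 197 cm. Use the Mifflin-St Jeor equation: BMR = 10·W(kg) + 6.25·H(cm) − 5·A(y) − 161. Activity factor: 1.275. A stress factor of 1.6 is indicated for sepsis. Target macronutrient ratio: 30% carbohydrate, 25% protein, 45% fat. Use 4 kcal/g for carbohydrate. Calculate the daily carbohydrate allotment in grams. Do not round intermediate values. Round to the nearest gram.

262 g/day

Mifflin-St Jeor (female): BMR = 10(73.5) + 6.25(197) − 5(18) − 161 = 735 + 1231.25 − 90 − 161 = 1715.25 kcal/day.
TEE = 1715.25 × 1.275 = 2186.9438 kcal/day.
With stress factor 1.6: 2186.9438 × 1.6 = 3499.11 kcal/day.
Carbohydrate energy = 30% × 3499.11 = 1049.733 kcal.
Carbohydrate = 1049.733 ÷ 4 kcal/g = 262.4333 g.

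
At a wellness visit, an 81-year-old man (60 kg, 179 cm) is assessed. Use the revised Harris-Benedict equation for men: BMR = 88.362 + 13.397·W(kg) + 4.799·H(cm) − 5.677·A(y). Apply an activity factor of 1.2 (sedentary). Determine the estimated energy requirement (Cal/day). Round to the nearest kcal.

Harris-Benedict: BMR = 88.362 + 13.397(60) + 4.799(179) − 5.677(81) = 1291.366 kcal/day.
TEE = BMR × activity factor = 1291.366 × 1.2 = 1549.6392 kcal/day.

1550 Cal/day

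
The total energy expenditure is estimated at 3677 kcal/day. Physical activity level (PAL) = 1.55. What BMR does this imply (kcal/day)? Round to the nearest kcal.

BMR = TEE ÷ activity factor = 3677 ÷ 1.55 = 2372.2581 kcal/day.

2372 kcal/day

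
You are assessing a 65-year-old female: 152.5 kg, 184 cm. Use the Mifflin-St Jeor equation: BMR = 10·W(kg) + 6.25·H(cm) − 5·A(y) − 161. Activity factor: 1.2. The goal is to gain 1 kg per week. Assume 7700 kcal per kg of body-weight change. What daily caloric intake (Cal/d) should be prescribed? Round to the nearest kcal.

3727 Cal/d

Mifflin-St Jeor (female): BMR = 10(152.5) + 6.25(184) − 5(65) − 161 = 1525 + 1150 − 325 − 161 = 2189 kcal/day.
TEE = 2189 × 1.2 = 2626.8 kcal/day.
Required daily surplus = 1 × 7700 ÷ 7 = 1100 kcal/day.
Target intake = 2626.8 + 1100 = 3726.8 kcal/day.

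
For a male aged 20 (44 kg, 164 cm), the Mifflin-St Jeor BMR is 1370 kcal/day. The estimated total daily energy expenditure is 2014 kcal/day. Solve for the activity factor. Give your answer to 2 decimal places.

1.47

Activity factor = TEE ÷ BMR = 2014 ÷ 1370 = 1.47.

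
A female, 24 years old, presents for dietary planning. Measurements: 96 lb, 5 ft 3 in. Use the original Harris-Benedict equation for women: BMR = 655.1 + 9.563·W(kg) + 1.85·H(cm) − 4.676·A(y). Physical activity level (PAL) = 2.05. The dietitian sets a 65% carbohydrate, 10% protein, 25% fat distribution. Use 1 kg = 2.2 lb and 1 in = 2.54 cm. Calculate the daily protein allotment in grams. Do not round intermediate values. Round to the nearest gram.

64 g/day

Convert to metric: weight = 96 ÷ 2.2 = 43.6364 kg; height = (5×12 + 3) × 2.54 = 63 × 2.54 = 160.02 cm.
Harris-Benedict: BMR = 655.1 + 9.563(43.6364) + 1.85(160.02) − 4.676(24) = 1256.2075 kcal/day.
TEE = 1256.2075 × 2.05 = 2575.2255 kcal/day.
Protein energy = 10% × 2575.2255 = 257.5225 kcal.
Protein = 257.5225 ÷ 4 kcal/g = 64.3806 g.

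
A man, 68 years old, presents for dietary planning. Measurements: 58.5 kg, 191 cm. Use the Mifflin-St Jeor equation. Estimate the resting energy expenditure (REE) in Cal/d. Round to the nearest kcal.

Mifflin-St Jeor (male): BMR = 10(58.5) + 6.25(191) − 5(68) + 5 = 585 + 1193.75 − 340 + 5 = 1443.75 kcal/day.

1444 Cal/d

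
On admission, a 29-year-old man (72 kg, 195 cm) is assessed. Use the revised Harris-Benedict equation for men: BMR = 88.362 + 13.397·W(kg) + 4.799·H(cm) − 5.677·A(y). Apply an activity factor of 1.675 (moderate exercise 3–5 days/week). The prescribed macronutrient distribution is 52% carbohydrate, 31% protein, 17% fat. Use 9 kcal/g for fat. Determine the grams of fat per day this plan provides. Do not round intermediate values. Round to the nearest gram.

58 g/day

Harris-Benedict: BMR = 88.362 + 13.397(72) + 4.799(195) − 5.677(29) = 1824.118 kcal/day.
TEE = 1824.118 × 1.675 = 3055.3977 kcal/day.
Fat energy = 17% × 3055.3977 = 519.4176 kcal.
Fat = 519.4176 ÷ 9 kcal/g = 57.7131 g.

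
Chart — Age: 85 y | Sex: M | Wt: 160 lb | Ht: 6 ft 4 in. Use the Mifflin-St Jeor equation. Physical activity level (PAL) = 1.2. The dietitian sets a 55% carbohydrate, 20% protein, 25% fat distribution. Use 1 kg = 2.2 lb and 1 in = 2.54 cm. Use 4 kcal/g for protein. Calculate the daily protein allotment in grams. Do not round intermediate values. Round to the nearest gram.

Convert to metric: weight = 160 ÷ 2.2 = 72.7273 kg; height = (6×12 + 4) × 2.54 = 76 × 2.54 = 193.04 cm.
Mifflin-St Jeor (male): BMR = 10(72.7273) + 6.25(193.04) − 5(85) + 5 = 727.2727 + 1206.5 − 425 + 5 = 1513.7727 kcal/day.
TEE = 1513.7727 × 1.2 = 1816.5273 kcal/day.
Protein energy = 20% × 1816.5273 = 363.3055 kcal.
Protein = 363.3055 ÷ 4 kcal/g = 90.8264 g.

91 g/day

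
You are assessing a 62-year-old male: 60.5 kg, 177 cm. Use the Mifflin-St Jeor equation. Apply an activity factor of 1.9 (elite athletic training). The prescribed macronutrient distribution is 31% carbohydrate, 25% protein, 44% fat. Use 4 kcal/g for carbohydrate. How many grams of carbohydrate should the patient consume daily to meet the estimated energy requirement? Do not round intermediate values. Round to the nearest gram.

207 g/day

Mifflin-St Jeor (male): BMR = 10(60.5) + 6.25(177) − 5(62) + 5 = 605 + 1106.25 − 310 + 5 = 1406.25 kcal/day.
TEE = 1406.25 × 1.9 = 2671.875 kcal/day.
Carbohydrate energy = 31% × 2671.875 = 828.2813 kcal.
Carbohydrate = 828.2813 ÷ 4 kcal/g = 207.0703 g.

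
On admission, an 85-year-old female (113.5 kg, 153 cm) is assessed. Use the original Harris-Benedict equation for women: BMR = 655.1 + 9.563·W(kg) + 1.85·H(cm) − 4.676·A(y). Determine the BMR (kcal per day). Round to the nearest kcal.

Harris-Benedict: BMR = 655.1 + 9.563(113.5) + 1.85(153) − 4.676(85) = 1626.0905 kcal/day.

1626 kcal per day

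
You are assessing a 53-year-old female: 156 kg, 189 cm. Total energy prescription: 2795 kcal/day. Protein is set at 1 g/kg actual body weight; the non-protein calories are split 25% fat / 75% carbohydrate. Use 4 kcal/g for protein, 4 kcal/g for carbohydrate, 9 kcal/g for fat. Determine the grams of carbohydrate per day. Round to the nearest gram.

Protein = 1 × 156 = 156 g → 156 × 4 = 624 kcal.
Non-protein calories = 2795 − 624 = 2171 kcal.
Fat: 25% × 2171 = 542.75 kcal; carbohydrate: 1628.25 kcal.
Carbohydrate: 1628.25 kcal ÷ 4 kcal/g = 407.0625 g.

407 g/day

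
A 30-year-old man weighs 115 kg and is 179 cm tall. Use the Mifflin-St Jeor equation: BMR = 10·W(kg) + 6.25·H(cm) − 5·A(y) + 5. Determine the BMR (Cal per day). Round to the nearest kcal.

2124 Cal per day

Mifflin-St Jeor (male): BMR = 10(115) + 6.25(179) − 5(30) + 5 = 1150 + 1118.75 − 150 + 5 = 2123.75 kcal/day.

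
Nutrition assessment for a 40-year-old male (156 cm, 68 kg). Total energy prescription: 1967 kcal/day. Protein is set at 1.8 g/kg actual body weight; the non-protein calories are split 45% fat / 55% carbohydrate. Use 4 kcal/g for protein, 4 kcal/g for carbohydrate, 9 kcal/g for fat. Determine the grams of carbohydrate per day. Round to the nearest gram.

203 g/day

Protein = 1.8 × 68 = 122.4 g → 122.4 × 4 = 489.6 kcal.
Non-protein calories = 1967 − 489.6 = 1477.4 kcal.
Fat: 45% × 1477.4 = 664.83 kcal; carbohydrate: 812.57 kcal.
Carbohydrate: 812.57 kcal ÷ 4 kcal/g = 203.1425 g.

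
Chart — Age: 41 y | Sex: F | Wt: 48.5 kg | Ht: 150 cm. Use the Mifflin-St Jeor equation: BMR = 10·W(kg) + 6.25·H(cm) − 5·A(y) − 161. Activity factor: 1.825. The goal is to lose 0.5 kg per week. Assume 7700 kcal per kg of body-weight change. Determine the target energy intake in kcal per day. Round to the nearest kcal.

Mifflin-St Jeor (female): BMR = 10(48.5) + 6.25(150) − 5(41) − 161 = 485 + 937.5 − 205 − 161 = 1056.5 kcal/day.
TEE = 1056.5 × 1.825 = 1928.1125 kcal/day.
Required daily deficit = 0.5 × 7700 ÷ 7 = 550 kcal/day.
Target intake = 1928.1125 − 550 = 1378.1125 kcal/day.

1378 kcal per day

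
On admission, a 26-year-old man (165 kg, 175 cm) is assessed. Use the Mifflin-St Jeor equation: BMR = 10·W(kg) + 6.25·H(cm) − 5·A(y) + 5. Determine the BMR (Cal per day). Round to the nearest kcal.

Mifflin-St Jeor (male): BMR = 10(165) + 6.25(175) − 5(26) + 5 = 1650 + 1093.75 − 130 + 5 = 2618.75 kcal/day.

2619 Cal per day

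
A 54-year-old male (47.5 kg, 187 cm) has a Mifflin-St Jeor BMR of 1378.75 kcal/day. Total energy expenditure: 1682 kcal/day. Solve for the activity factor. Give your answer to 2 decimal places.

Activity factor = TEE ÷ BMR = 1682 ÷ 1378.75 = 1.22.

1.22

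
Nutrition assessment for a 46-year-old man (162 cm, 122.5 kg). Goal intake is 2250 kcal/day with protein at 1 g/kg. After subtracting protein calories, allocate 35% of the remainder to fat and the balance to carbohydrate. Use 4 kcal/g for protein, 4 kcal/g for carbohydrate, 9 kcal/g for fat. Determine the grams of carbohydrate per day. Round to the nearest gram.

286 g/day

Protein = 1 × 122.5 = 122.5 g → 122.5 × 4 = 490 kcal.
Non-protein calories = 2250 − 490 = 1760 kcal.
Fat: 35% × 1760 = 616 kcal; carbohydrate: 1144 kcal.
Carbohydrate: 1144 kcal ÷ 4 kcal/g = 286 g.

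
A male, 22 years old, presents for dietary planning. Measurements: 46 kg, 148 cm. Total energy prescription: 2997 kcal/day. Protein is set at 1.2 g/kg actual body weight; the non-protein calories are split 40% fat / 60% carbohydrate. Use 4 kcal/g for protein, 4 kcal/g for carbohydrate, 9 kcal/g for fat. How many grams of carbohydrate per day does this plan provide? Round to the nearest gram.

416 g/day

Protein = 1.2 × 46 = 55.2 g → 55.2 × 4 = 220.8 kcal.
Non-protein calories = 2997 − 220.8 = 2776.2 kcal.
Fat: 40% × 2776.2 = 1110.48 kcal; carbohydrate: 1665.72 kcal.
Carbohydrate: 1665.72 kcal ÷ 4 kcal/g = 416.43 g.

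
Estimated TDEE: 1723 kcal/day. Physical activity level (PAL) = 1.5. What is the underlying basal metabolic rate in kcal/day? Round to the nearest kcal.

BMR = TEE ÷ activity factor = 1723 ÷ 1.5 = 1148.6667 kcal/day.

1149 kcal/day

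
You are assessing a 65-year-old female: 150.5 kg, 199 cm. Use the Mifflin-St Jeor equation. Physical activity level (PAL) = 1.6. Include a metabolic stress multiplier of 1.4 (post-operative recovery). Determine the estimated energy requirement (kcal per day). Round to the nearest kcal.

Mifflin-St Jeor (female): BMR = 10(150.5) + 6.25(199) − 5(65) − 161 = 1505 + 1243.75 − 325 − 161 = 2262.75 kcal/day.
TEE = BMR × activity factor = 2262.75 × 1.6 = 3620.4 kcal/day.
Apply stress factor: 3620.4 × 1.4 = 5068.56 kcal/day.

5069 kcal per day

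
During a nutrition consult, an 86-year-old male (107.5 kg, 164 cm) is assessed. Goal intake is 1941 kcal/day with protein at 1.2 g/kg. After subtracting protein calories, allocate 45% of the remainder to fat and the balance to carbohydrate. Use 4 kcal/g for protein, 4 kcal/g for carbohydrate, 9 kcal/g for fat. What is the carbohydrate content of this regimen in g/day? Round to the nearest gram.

196 g/day

Protein = 1.2 × 107.5 = 129 g → 129 × 4 = 516 kcal.
Non-protein calories = 1941 − 516 = 1425 kcal.
Fat: 45% × 1425 = 641.25 kcal; carbohydrate: 783.75 kcal.
Carbohydrate: 783.75 kcal ÷ 4 kcal/g = 195.9375 g.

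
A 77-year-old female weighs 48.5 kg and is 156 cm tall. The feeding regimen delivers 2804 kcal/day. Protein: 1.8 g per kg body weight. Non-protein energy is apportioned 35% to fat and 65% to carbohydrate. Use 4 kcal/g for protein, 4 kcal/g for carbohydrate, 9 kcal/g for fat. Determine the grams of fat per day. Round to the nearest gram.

Protein = 1.8 × 48.5 = 87.3 g → 87.3 × 4 = 349.2 kcal.
Non-protein calories = 2804 − 349.2 = 2454.8 kcal.
Fat: 35% × 2454.8 = 859.18 kcal; carbohydrate: 1595.62 kcal.
Fat: 859.18 kcal ÷ 9 kcal/g = 95.4644 g.

95 g/day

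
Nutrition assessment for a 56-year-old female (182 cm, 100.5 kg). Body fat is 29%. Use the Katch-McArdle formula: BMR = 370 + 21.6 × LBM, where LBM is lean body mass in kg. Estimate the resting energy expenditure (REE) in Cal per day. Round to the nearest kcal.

1911 Cal per day

LBM = 100.5 × (1 − 0.29) = 71.355 kg. Katch-McArdle: BMR = 370 + 21.6 × 71.355 = 1911.268 kcal/day.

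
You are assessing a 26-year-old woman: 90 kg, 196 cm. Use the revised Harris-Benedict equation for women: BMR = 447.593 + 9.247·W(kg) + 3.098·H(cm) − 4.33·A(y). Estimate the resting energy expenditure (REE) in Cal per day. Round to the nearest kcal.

Harris-Benedict: BMR = 447.593 + 9.247(90) + 3.098(196) − 4.33(26) = 1774.451 kcal/day.

1774 Cal per day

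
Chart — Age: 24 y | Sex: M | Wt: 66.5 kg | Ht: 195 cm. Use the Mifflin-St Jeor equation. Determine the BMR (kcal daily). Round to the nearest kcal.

1769 kcal daily

Mifflin-St Jeor (male): BMR = 10(66.5) + 6.25(195) − 5(24) + 5 = 665 + 1218.75 − 120 + 5 = 1768.75 kcal/day.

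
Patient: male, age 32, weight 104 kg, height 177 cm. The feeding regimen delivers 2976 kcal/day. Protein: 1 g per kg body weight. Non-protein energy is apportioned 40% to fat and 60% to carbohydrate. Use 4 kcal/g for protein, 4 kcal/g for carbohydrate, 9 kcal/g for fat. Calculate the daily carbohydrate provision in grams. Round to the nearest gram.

Protein = 1 × 104 = 104 g → 104 × 4 = 416 kcal.
Non-protein calories = 2976 − 416 = 2560 kcal.
Fat: 40% × 2560 = 1024 kcal; carbohydrate: 1536 kcal.
Carbohydrate: 1536 kcal ÷ 4 kcal/g = 384 g.

384 g/day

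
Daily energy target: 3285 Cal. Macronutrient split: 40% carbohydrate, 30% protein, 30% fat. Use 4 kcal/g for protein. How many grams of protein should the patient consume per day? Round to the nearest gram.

Protein energy = 30% × 3285 = 985.5 kcal.
At 4 kcal/g: 985.5 ÷ 4 = 246.375 g.

246 g/day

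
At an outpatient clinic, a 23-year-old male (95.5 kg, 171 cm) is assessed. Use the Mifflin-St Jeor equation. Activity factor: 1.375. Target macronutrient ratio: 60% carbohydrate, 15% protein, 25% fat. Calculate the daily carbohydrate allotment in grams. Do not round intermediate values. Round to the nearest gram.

Mifflin-St Jeor (male): BMR = 10(95.5) + 6.25(171) − 5(23) + 5 = 955 + 1068.75 − 115 + 5 = 1913.75 kcal/day.
TEE = 1913.75 × 1.375 = 2631.4063 kcal/day.
Carbohydrate energy = 60% × 2631.4063 = 1578.8438 kcal.
Carbohydrate = 1578.8438 ÷ 4 kcal/g = 394.7109 g.

395 g/day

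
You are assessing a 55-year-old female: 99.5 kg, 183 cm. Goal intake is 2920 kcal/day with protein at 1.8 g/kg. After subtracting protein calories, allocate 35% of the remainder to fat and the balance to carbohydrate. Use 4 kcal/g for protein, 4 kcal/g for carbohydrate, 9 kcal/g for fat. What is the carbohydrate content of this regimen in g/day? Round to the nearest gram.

Protein = 1.8 × 99.5 = 179.1 g → 179.1 × 4 = 716.4 kcal.
Non-protein calories = 2920 − 716.4 = 2203.6 kcal.
Fat: 35% × 2203.6 = 771.26 kcal; carbohydrate: 1432.34 kcal.
Carbohydrate: 1432.34 kcal ÷ 4 kcal/g = 358.085 g.

358 g/day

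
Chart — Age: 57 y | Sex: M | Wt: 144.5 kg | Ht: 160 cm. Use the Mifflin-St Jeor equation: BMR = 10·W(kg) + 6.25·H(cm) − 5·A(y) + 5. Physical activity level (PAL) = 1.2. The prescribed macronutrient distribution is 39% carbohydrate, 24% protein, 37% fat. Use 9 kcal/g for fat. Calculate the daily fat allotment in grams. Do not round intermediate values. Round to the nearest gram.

107 g/day

Mifflin-St Jeor (male): BMR = 10(144.5) + 6.25(160) − 5(57) + 5 = 1445 + 1000 − 285 + 5 = 2165 kcal/day.
TEE = 2165 × 1.2 = 2598 kcal/day.
Fat energy = 37% × 2598 = 961.26 kcal.
Fat = 961.26 ÷ 9 kcal/g = 106.8067 g.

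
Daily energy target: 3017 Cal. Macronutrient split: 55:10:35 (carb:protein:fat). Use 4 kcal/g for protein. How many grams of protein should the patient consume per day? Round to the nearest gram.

75 g/day

Protein energy = 10% × 3017 = 301.7 kcal.
At 4 kcal/g: 301.7 ÷ 4 = 75.425 g.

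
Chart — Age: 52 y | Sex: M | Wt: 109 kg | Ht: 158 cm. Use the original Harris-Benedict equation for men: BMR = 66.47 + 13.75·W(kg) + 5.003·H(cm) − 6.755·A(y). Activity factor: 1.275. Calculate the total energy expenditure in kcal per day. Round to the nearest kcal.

2556 kcal per day

Harris-Benedict: BMR = 66.47 + 13.75(109) + 5.003(158) − 6.755(52) = 2004.434 kcal/day.
TEE = BMR × activity factor = 2004.434 × 1.275 = 2555.6534 kcal/day.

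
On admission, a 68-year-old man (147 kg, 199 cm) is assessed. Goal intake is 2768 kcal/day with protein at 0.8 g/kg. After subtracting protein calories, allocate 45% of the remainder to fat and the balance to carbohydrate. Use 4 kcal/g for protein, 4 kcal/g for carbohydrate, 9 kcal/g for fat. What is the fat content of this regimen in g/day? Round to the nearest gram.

115 g/day

Protein = 0.8 × 147 = 117.6 g → 117.6 × 4 = 470.4 kcal.
Non-protein calories = 2768 − 470.4 = 2297.6 kcal.
Fat: 45% × 2297.6 = 1033.92 kcal; carbohydrate: 1263.68 kcal.
Fat: 1033.92 kcal ÷ 9 kcal/g = 114.88 g.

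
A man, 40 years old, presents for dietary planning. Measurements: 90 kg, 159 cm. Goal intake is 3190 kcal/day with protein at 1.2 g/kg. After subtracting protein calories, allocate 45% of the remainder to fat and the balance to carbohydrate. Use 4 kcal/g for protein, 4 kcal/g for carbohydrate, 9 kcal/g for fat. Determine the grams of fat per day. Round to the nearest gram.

138 g/day

Protein = 1.2 × 90 = 108 g → 108 × 4 = 432 kcal.
Non-protein calories = 3190 − 432 = 2758 kcal.
Fat: 45% × 2758 = 1241.1 kcal; carbohydrate: 1516.9 kcal.
Fat: 1241.1 kcal ÷ 9 kcal/g = 137.9 g.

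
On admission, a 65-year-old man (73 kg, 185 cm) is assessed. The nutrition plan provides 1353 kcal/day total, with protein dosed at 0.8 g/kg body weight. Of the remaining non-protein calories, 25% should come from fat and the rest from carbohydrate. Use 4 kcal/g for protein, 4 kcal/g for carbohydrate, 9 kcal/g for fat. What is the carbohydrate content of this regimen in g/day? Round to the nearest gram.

Protein = 0.8 × 73 = 58.4 g → 58.4 × 4 = 233.6 kcal.
Non-protein calories = 1353 − 233.6 = 1119.4 kcal.
Fat: 25% × 1119.4 = 279.85 kcal; carbohydrate: 839.55 kcal.
Carbohydrate: 839.55 kcal ÷ 4 kcal/g = 209.8875 g.

210 g/day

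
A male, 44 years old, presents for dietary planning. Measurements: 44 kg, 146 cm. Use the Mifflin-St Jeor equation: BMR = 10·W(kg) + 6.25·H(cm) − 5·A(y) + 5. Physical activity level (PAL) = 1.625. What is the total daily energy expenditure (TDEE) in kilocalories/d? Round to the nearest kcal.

1848 kilocalories/d

Mifflin-St Jeor (male): BMR = 10(44) + 6.25(146) − 5(44) + 5 = 440 + 912.5 − 220 + 5 = 1137.5 kcal/day.
TEE = BMR × activity factor = 1137.5 × 1.625 = 1848.4375 kcal/day.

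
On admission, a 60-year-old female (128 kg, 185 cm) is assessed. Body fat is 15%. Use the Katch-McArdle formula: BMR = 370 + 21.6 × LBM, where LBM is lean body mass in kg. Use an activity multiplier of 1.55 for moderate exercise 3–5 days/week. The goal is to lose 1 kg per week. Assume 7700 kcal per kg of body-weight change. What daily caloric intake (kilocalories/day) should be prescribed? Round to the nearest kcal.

3116 kilocalories/day

LBM = 128 × (1 − 0.15) = 108.8 kg. Katch-McArdle: BMR = 370 + 21.6 × 108.8 = 2720.08 kcal/day.
TEE = 2720.08 × 1.55 = 4216.124 kcal/day.
Required daily deficit = 1 × 7700 ÷ 7 = 1100 kcal/day.
Target intake = 4216.124 − 1100 = 3116.124 kcal/day.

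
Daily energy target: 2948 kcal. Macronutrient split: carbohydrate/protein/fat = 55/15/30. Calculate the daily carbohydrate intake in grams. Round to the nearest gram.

405 g/day

Carbohydrate energy = 55% × 2948 = 1621.4 kcal.
At 4 kcal/g: 1621.4 ÷ 4 = 405.35 g.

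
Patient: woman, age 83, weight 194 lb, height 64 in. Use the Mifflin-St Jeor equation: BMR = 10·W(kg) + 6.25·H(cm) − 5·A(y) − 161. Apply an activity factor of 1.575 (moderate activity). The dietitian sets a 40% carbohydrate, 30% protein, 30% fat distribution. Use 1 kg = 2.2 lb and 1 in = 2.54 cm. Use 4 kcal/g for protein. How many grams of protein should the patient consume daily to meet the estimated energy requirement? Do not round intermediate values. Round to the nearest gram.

Convert to metric: weight = 194 ÷ 2.2 = 88.1818 kg; height = 64 × 2.54 = 162.56 cm.
Mifflin-St Jeor (female): BMR = 10(88.1818) + 6.25(162.56) − 5(83) − 161 = 881.8182 + 1016 − 415 − 161 = 1321.8182 kcal/day.
TEE = 1321.8182 × 1.575 = 2081.8636 kcal/day.
Protein energy = 30% × 2081.8636 = 624.5591 kcal.
Protein = 624.5591 ÷ 4 kcal/g = 156.1398 g.

156 g/day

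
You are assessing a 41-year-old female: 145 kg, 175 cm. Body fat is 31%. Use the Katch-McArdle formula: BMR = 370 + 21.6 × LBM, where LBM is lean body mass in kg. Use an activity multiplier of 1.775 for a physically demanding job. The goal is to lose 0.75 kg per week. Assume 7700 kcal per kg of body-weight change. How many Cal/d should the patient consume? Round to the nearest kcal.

3668 Cal/d

LBM = 145 × (1 − 0.31) = 100.05 kg. Katch-McArdle: BMR = 370 + 21.6 × 100.05 = 2531.08 kcal/day.
TEE = 2531.08 × 1.775 = 4492.667 kcal/day.
Required daily deficit = 0.75 × 7700 ÷ 7 = 825 kcal/day.
Target intake = 4492.667 − 825 = 3667.667 kcal/day.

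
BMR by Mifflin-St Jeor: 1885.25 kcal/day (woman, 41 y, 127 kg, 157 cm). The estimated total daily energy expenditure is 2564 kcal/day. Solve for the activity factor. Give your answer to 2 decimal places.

1.36

Activity factor = TEE ÷ BMR = 2564 ÷ 1885.25 = 1.36.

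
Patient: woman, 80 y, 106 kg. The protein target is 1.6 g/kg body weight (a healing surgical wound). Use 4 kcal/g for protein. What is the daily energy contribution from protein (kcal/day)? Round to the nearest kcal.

Protein = 1.6 g/kg × 106 kg = 169.6 g/day.
Protein energy = 169.6 g × 4 kcal/g = 678.4 kcal/day.

678 kcal/day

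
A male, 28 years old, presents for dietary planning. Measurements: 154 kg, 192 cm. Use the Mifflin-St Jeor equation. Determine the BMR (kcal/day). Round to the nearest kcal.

2605 kcal/day

Mifflin-St Jeor (male): BMR = 10(154) + 6.25(192) − 5(28) + 5 = 1540 + 1200 − 140 + 5 = 2605 kcal/day.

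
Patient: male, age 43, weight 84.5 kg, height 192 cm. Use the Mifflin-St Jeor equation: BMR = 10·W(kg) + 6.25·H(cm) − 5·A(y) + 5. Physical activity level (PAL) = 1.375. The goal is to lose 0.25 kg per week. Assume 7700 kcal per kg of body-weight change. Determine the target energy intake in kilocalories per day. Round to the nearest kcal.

Mifflin-St Jeor (male): BMR = 10(84.5) + 6.25(192) − 5(43) + 5 = 845 + 1200 − 215 + 5 = 1835 kcal/day.
TEE = 1835 × 1.375 = 2523.125 kcal/day.
Required daily deficit = 0.25 × 7700 ÷ 7 = 275 kcal/day.
Target intake = 2523.125 − 275 = 2248.125 kcal/day.

2248 kilocalories per day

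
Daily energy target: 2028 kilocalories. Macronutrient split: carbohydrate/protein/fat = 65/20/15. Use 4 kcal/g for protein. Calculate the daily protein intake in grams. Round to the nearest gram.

101 g/day

Protein energy = 20% × 2028 = 405.6 kcal.
At 4 kcal/g: 405.6 ÷ 4 = 101.4 g.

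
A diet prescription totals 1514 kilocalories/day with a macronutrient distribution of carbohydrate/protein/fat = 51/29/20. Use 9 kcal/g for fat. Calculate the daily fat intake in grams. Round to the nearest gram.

Fat energy = 20% × 1514 = 302.8 kcal.
At 9 kcal/g: 302.8 ÷ 9 = 33.6444 g.

34 g/day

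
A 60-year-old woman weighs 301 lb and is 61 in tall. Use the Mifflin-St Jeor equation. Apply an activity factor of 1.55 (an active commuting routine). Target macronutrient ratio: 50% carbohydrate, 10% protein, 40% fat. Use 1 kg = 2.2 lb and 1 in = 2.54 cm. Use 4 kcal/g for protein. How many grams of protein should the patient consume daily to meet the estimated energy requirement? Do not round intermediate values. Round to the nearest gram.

Convert to metric: weight = 301 ÷ 2.2 = 136.8182 kg; height = 61 × 2.54 = 154.94 cm.
Mifflin-St Jeor (female): BMR = 10(136.8182) + 6.25(154.94) − 5(60) − 161 = 1368.1818 + 968.375 − 300 − 161 = 1875.5568 kcal/day.
TEE = 1875.5568 × 1.55 = 2907.1131 kcal/day.
Protein energy = 10% × 2907.1131 = 290.7113 kcal.
Protein = 290.7113 ÷ 4 kcal/g = 72.6778 g.

73 g/day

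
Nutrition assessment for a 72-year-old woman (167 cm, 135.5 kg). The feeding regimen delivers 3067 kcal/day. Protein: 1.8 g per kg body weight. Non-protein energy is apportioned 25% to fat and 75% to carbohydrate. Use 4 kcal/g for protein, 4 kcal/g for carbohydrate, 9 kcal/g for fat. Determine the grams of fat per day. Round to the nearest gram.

Protein = 1.8 × 135.5 = 243.9 g → 243.9 × 4 = 975.6 kcal.
Non-protein calories = 3067 − 975.6 = 2091.4 kcal.
Fat: 25% × 2091.4 = 522.85 kcal; carbohydrate: 1568.55 kcal.
Fat: 522.85 kcal ÷ 9 kcal/g = 58.0944 g.

58 g/day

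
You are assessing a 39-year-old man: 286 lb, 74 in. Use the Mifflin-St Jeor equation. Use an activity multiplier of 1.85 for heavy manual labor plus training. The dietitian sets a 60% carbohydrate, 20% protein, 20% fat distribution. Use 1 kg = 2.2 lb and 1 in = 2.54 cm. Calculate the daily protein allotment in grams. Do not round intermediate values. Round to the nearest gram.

Convert to metric: weight = 286 ÷ 2.2 = 130 kg; height = 74 × 2.54 = 187.96 cm.
Mifflin-St Jeor (male): BMR = 10(130) + 6.25(187.96) − 5(39) + 5 = 1300 + 1174.75 − 195 + 5 = 2284.75 kcal/day.
TEE = 2284.75 × 1.85 = 4226.7875 kcal/day.
Protein energy = 20% × 4226.7875 = 845.3575 kcal.
Protein = 845.3575 ÷ 4 kcal/g = 211.3394 g.

211 g/day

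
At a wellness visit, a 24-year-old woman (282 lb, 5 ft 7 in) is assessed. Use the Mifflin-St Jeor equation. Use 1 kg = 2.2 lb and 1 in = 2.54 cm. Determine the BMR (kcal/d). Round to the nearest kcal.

Convert to metric: weight = 282 ÷ 2.2 = 128.1818 kg; height = (5×12 + 7) × 2.54 = 67 × 2.54 = 170.18 cm.
Mifflin-St Jeor (female): BMR = 10(128.1818) + 6.25(170.18) − 5(24) − 161 = 1281.8182 + 1063.625 − 120 − 161 = 2064.4432 kcal/day.

2064 kcal/d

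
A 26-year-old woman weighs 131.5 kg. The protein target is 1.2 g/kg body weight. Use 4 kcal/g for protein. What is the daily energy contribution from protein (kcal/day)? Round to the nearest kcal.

631 kcal/day

Protein = 1.2 g/kg × 131.5 kg = 157.8 g/day.
Protein energy = 157.8 g × 4 kcal/g = 631.2 kcal/day.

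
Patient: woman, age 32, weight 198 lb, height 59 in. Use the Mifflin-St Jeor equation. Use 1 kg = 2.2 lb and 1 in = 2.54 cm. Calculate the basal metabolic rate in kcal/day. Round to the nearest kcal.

Convert to metric: weight = 198 ÷ 2.2 = 90 kg; height = 59 × 2.54 = 149.86 cm.
Mifflin-St Jeor (female): BMR = 10(90) + 6.25(149.86) − 5(32) − 161 = 900 + 936.625 − 160 − 161 = 1515.625 kcal/day.

1516 kcal/day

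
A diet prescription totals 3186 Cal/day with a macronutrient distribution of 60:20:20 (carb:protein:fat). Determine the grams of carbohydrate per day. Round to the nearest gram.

Carbohydrate energy = 60% × 3186 = 1911.6 kcal.
At 4 kcal/g: 1911.6 ÷ 4 = 477.9 g.

478 g/day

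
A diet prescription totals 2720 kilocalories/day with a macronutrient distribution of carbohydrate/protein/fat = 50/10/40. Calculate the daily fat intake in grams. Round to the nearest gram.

Fat energy = 40% × 2720 = 1088 kcal.
At 9 kcal/g: 1088 ÷ 9 = 120.8889 g.

121 g/day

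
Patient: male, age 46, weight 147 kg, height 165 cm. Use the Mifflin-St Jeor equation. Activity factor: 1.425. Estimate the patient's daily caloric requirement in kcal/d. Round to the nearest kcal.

3244 kcal/d

Mifflin-St Jeor (male): BMR = 10(147) + 6.25(165) − 5(46) + 5 = 1470 + 1031.25 − 230 + 5 = 2276.25 kcal/day.
TEE = BMR × activity factor = 2276.25 × 1.425 = 3243.6563 kcal/day.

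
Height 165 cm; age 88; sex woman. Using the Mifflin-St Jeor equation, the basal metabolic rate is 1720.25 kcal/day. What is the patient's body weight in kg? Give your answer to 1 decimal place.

1720.25 = 10·W + 6.25(165) − 5(88) − 161
10·W = 1720.25 − 430.25 = 1290, so W = 129 kg.

129.0 kg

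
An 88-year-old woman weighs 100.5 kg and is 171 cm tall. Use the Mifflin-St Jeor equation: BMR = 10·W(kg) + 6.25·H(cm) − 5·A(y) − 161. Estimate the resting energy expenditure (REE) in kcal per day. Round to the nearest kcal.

1473 kcal per day

Mifflin-St Jeor (female): BMR = 10(100.5) + 6.25(171) − 5(88) − 161 = 1005 + 1068.75 − 440 − 161 = 1472.75 kcal/day.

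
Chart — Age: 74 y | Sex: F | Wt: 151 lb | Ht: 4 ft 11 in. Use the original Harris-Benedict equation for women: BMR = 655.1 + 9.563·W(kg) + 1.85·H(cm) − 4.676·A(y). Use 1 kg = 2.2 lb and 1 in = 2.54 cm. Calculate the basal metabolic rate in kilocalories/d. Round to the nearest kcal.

1243 kilocalories/d

Convert to metric: weight = 151 ÷ 2.2 = 68.6364 kg; height = (4×12 + 11) × 2.54 = 59 × 2.54 = 149.86 cm.
Harris-Benedict: BMR = 655.1 + 9.563(68.6364) + 1.85(149.86) − 4.676(74) = 1242.6865 kcal/day.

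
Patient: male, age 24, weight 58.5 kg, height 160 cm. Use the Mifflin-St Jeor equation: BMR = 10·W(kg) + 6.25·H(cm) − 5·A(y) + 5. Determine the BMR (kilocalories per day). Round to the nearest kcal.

1470 kilocalories per day

Mifflin-St Jeor (male): BMR = 10(58.5) + 6.25(160) − 5(24) + 5 = 585 + 1000 − 120 + 5 = 1470 kcal/day.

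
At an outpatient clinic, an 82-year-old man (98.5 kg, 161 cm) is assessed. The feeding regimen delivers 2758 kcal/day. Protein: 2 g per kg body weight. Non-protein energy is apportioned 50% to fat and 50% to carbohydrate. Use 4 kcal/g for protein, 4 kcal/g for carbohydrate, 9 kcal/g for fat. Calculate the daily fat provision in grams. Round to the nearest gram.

Protein = 2 × 98.5 = 197 g → 197 × 4 = 788 kcal.
Non-protein calories = 2758 − 788 = 1970 kcal.
Fat: 50% × 1970 = 985 kcal; carbohydrate: 985 kcal.
Fat: 985 kcal ÷ 9 kcal/g = 109.4444 g.

109 g/day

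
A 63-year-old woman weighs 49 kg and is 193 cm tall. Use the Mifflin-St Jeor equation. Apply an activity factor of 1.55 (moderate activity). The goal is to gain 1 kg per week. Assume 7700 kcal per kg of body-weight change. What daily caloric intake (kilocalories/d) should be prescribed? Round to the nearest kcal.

2991 kilocalories/d

Mifflin-St Jeor (female): BMR = 10(49) + 6.25(193) − 5(63) − 161 = 490 + 1206.25 − 315 − 161 = 1220.25 kcal/day.
TEE = 1220.25 × 1.55 = 1891.3875 kcal/day.
Required daily surplus = 1 × 7700 ÷ 7 = 1100 kcal/day.
Target intake = 1891.3875 + 1100 = 2991.3875 kcal/day.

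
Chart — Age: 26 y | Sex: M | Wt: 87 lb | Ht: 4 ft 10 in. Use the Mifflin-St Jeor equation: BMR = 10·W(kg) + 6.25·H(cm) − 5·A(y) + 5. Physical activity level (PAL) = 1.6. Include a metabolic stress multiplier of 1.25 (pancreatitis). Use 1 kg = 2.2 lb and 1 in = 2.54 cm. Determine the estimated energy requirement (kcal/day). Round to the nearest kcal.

Convert to metric: weight = 87 ÷ 2.2 = 39.5455 kg; height = (4×12 + 10) × 2.54 = 58 × 2.54 = 147.32 cm.
Mifflin-St Jeor (male): BMR = 10(39.5455) + 6.25(147.32) − 5(26) + 5 = 395.4545 + 920.75 − 130 + 5 = 1191.2045 kcal/day.
TEE = BMR × activity factor = 1191.2045 × 1.6 = 1905.9273 kcal/day.
Apply stress factor: 1905.9273 × 1.25 = 2382.4091 kcal/day.

2382 kcal/day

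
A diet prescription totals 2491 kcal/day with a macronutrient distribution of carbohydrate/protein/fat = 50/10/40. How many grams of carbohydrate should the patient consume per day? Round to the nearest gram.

311 g/day

Carbohydrate energy = 50% × 2491 = 1245.5 kcal.
At 4 kcal/g: 1245.5 ÷ 4 = 311.375 g.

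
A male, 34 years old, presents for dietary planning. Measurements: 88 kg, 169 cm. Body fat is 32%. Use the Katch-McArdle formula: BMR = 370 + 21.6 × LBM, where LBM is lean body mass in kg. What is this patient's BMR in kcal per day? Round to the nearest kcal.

1663 kcal per day

LBM = 88 × (1 − 0.32) = 59.84 kg. Katch-McArdle: BMR = 370 + 21.6 × 59.84 = 1662.544 kcal/day.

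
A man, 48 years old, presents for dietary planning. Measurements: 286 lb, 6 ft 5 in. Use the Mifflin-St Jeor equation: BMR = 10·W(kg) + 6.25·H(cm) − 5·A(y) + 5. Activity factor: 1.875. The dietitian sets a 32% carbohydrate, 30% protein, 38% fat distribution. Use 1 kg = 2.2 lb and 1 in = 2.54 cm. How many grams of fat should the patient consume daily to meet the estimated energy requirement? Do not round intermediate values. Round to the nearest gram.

181 g/day

Convert to metric: weight = 286 ÷ 2.2 = 130 kg; height = (6×12 + 5) × 2.54 = 77 × 2.54 = 195.58 cm.
Mifflin-St Jeor (male): BMR = 10(130) + 6.25(195.58) − 5(48) + 5 = 1300 + 1222.375 − 240 + 5 = 2287.375 kcal/day.
TEE = 2287.375 × 1.875 = 4288.8281 kcal/day.
Fat energy = 38% × 4288.8281 = 1629.7547 kcal.
Fat = 1629.7547 ÷ 9 kcal/g = 181.0839 g.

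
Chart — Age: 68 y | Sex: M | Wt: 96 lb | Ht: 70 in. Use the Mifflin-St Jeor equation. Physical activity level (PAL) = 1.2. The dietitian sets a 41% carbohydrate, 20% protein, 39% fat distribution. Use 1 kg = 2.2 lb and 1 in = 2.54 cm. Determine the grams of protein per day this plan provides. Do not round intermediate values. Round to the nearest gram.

73 g/day

Convert to metric: weight = 96 ÷ 2.2 = 43.6364 kg; height = 70 × 2.54 = 177.8 cm.
Mifflin-St Jeor (male): BMR = 10(43.6364) + 6.25(177.8) − 5(68) + 5 = 436.3636 + 1111.25 − 340 + 5 = 1212.6136 kcal/day.
TEE = 1212.6136 × 1.2 = 1455.1364 kcal/day.
Protein energy = 20% × 1455.1364 = 291.0273 kcal.
Protein = 291.0273 ÷ 4 kcal/g = 72.7568 g.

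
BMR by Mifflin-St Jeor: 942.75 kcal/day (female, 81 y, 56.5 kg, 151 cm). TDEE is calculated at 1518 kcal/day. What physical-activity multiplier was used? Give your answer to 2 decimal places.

Activity factor = TEE ÷ BMR = 1518 ÷ 942.75 = 1.61.

1.61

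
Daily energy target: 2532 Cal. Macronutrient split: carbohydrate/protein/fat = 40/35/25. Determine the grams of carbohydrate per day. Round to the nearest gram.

Carbohydrate energy = 40% × 2532 = 1012.8 kcal.
At 4 kcal/g: 1012.8 ÷ 4 = 253.2 g.

253 g/day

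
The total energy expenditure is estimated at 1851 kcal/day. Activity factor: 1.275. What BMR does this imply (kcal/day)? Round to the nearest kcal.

1452 kcal/day

BMR = TEE ÷ activity factor = 1851 ÷ 1.275 = 1451.7647 kcal/day.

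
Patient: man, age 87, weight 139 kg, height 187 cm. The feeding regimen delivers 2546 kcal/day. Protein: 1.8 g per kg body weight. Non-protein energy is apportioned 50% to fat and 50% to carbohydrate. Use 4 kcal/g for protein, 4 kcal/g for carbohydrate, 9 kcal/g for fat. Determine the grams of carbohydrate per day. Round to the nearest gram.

Protein = 1.8 × 139 = 250.2 g → 250.2 × 4 = 1000.8 kcal.
Non-protein calories = 2546 − 1000.8 = 1545.2 kcal.
Fat: 50% × 1545.2 = 772.6 kcal; carbohydrate: 772.6 kcal.
Carbohydrate: 772.6 kcal ÷ 4 kcal/g = 193.15 g.

193 g/day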